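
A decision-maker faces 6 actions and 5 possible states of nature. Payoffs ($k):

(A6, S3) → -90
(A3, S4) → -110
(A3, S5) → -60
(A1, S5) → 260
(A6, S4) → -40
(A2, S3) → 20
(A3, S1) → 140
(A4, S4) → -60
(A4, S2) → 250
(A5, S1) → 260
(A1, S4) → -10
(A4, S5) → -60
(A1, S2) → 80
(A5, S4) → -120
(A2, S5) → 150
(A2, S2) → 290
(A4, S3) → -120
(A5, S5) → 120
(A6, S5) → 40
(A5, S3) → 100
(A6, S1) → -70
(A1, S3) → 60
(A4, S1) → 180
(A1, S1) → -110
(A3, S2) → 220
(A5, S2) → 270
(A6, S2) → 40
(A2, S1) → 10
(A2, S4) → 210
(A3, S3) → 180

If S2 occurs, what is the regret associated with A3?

Best payoff under S2 is 290.
Regret = 290 − 220 = 70.

70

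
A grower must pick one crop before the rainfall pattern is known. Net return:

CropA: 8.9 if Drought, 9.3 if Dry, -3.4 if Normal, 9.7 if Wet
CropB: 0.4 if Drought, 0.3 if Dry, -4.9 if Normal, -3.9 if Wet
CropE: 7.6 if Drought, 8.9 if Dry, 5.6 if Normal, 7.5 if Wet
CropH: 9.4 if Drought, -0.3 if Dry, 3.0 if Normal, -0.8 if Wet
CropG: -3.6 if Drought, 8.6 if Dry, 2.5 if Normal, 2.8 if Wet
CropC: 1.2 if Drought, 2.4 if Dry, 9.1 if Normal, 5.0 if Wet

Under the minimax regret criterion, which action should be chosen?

CropE

Column bests: Drought=9.4, Dry=9.3, Normal=9.1, Wet=9.7.
CropA regrets: 0.5, 0.0, 12.5, 0.0 → max 12.5
CropB regrets: 9.0, 9.0, 14.0, 13.6 → max 14.0
CropE regrets: 1.8, 0.4, 3.5, 2.2 → max 3.5
CropH regrets: 0.0, 9.6, 6.1, 10.5 → max 10.5
CropG regrets: 13.0, 0.7, 6.6, 6.9 → max 13.0
CropC regrets: 8.2, 6.9, 0.0, 4.7 → max 8.2
Smallest max regret = 3.5 → CropE.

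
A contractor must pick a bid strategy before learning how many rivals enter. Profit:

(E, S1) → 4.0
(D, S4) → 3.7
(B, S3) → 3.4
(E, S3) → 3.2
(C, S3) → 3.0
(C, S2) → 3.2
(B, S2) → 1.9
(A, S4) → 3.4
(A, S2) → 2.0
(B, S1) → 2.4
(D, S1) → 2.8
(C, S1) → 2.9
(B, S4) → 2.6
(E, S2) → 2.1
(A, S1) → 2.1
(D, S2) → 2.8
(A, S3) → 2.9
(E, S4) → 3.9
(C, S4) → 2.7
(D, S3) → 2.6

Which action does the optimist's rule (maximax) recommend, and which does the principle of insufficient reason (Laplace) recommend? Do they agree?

Row maxima: A=3.4, B=3.4, C=3.2, D=3.7, E=4.0
Best best-case = 4.0 → E.
Row averages: A=2.6, B=2.575, C=2.95, D=2.975, E=3.3
Highest average = 3.3 → E.

maximax → E; laplace → E (agree)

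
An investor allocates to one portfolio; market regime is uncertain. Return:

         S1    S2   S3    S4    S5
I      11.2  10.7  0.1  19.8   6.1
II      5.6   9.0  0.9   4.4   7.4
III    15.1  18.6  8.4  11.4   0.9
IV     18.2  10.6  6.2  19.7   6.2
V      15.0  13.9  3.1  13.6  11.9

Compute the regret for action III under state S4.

Best payoff under S4 is 19.8.
Regret = 19.8 − 11.4 = 8.4.

8.4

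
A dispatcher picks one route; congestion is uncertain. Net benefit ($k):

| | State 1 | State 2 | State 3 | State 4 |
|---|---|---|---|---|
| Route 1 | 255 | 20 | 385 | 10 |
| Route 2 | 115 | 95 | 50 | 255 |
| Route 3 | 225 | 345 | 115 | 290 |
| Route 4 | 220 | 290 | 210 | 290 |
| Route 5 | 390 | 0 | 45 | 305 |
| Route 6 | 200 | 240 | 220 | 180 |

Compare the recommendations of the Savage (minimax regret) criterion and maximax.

minimax regret → Route 4; maximax → Route 5 (disagree)

Column bests: State 1=390, State 2=345, State 3=385, State 4=305.
Route 1 regrets: 135, 325, 0, 295 → max 325
Route 2 regrets: 275, 250, 335, 50 → max 335
Route 3 regrets: 165, 0, 270, 15 → max 270
Route 4 regrets: 170, 55, 175, 15 → max 175
Route 5 regrets: 0, 345, 340, 0 → max 345
Route 6 regrets: 190, 105, 165, 125 → max 190
Smallest max regret = 175 → Route 4.
Row maxima: Route 1=385, Route 2=255, Route 3=345, Route 4=290, Route 5=390, Route 6=240
Best best-case = 390 → Route 5.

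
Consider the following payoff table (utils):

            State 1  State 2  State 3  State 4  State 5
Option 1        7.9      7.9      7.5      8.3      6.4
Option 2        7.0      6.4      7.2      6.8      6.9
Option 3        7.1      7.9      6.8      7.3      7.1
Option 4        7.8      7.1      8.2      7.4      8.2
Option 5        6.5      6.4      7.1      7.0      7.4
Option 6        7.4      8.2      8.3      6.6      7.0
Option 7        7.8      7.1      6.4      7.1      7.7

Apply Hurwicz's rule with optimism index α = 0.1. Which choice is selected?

Option 1: 0.1·8.3 + 0.9·6.4 = 6.59
Option 2: 0.1·7.2 + 0.9·6.4 = 6.48
Option 3: 0.1·7.9 + 0.9·6.8 = 6.91
Option 4: 0.1·8.2 + 0.9·7.1 = 7.21
Option 5: 0.1·7.4 + 0.9·6.4 = 6.5
Option 6: 0.1·8.3 + 0.9·6.6 = 6.77
Option 7: 0.1·7.8 + 0.9·6.4 = 6.54
Highest Hurwicz score = 7.21 → Option 4.

Option 4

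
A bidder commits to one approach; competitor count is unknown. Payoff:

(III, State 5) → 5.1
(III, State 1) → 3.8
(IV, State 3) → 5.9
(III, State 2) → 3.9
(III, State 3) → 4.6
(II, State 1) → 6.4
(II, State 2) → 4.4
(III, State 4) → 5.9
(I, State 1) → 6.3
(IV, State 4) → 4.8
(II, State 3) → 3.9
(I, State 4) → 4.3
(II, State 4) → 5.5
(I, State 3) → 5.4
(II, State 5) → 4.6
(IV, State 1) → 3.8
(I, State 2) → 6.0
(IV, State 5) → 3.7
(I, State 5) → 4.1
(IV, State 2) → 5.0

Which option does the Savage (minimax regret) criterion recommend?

I

Column bests: State 1=6.4, State 2=6.0, State 3=5.9, State 4=5.9, State 5=5.1.
I regrets: 0.1, 0.0, 0.5, 1.6, 1.0 → max 1.6
II regrets: 0.0, 1.6, 2.0, 0.4, 0.5 → max 2.0
III regrets: 2.6, 2.1, 1.3, 0.0, 0.0 → max 2.6
IV regrets: 2.6, 1.0, 0.0, 1.1, 1.4 → max 2.6
Smallest max regret = 1.6 → I.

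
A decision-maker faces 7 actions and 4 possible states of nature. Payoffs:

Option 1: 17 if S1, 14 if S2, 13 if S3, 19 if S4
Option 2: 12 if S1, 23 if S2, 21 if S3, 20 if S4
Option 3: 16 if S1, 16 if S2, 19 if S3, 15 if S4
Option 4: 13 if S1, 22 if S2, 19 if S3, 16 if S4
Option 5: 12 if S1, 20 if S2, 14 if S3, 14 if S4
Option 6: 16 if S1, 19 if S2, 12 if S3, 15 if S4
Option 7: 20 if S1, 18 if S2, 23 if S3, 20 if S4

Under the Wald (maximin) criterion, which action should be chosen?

Option 7

Row minima: Option 1=13, Option 2=12, Option 3=15, Option 4=13, Option 5=12, Option 6=12, Option 7=18
Best worst-case = 18 → Option 7.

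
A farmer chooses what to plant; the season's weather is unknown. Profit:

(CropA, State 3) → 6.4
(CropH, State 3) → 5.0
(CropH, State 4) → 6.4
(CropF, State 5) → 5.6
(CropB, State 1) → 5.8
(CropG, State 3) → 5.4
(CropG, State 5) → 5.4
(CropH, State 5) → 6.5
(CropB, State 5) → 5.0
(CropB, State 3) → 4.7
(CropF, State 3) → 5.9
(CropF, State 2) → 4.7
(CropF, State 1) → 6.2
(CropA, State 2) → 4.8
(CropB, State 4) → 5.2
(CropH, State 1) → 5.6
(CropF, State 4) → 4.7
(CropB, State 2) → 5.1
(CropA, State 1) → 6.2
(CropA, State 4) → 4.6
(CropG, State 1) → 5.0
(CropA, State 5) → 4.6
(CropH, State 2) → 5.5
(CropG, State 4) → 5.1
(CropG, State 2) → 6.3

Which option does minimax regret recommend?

Column bests: State 1=6.2, State 2=6.3, State 3=6.4, State 4=6.4, State 5=6.5.
CropA regrets: 0.0, 1.5, 0.0, 1.8, 1.9 → max 1.9
CropF regrets: 0.0, 1.6, 0.5, 1.7, 0.9 → max 1.7
CropH regrets: 0.6, 0.8, 1.4, 0.0, 0.0 → max 1.4
CropG regrets: 1.2, 0.0, 1.0, 1.3, 1.1 → max 1.3
CropB regrets: 0.4, 1.2, 1.7, 1.2, 1.5 → max 1.7
Smallest max regret = 1.3 → CropG.

CropG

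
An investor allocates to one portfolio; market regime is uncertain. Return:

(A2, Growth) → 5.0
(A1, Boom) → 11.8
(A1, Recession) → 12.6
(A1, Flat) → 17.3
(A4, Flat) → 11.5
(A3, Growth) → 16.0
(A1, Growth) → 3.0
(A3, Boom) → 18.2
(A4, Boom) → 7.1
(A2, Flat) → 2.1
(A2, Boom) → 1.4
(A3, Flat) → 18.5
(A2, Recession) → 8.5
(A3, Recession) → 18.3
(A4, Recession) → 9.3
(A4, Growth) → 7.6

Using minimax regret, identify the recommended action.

A3

Column bests: Recession=18.3, Flat=18.5, Growth=16.0, Boom=18.2.
A1 regrets: 5.7, 1.2, 13.0, 6.4 → max 13.0
A2 regrets: 9.8, 16.4, 11.0, 16.8 → max 16.8
A3 regrets: 0.0, 0.0, 0.0, 0.0 → max 0.0
A4 regrets: 9.0, 7.0, 8.4, 11.1 → max 11.1
Smallest max regret = 0.0 → A3.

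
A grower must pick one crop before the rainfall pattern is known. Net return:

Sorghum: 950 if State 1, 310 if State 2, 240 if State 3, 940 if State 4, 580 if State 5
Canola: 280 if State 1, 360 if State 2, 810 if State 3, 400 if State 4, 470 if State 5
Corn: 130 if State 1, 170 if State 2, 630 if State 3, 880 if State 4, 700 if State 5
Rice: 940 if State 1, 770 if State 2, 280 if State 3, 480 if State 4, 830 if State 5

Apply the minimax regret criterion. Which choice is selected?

Rice

Column bests: State 1=950, State 2=770, State 3=810, State 4=940, State 5=830.
Sorghum regrets: 0, 460, 570, 0, 250 → max 570
Canola regrets: 670, 410, 0, 540, 360 → max 670
Corn regrets: 820, 600, 180, 60, 130 → max 820
Rice regrets: 10, 0, 530, 460, 0 → max 530
Smallest max regret = 530 → Rice.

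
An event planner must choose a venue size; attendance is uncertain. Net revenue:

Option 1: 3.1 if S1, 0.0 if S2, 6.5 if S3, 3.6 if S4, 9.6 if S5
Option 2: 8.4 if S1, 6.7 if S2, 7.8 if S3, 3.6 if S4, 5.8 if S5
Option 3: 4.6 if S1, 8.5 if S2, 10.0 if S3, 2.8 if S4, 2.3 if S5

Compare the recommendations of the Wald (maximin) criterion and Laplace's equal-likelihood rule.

maximin → Option 2; laplace → Option 2 (agree)

Row minima: Option 1=0.0, Option 2=3.6, Option 3=2.3
Best worst-case = 3.6 → Option 2.
Row averages: Option 1=4.56, Option 2=6.46, Option 3=5.64
Highest average = 6.46 → Option 2.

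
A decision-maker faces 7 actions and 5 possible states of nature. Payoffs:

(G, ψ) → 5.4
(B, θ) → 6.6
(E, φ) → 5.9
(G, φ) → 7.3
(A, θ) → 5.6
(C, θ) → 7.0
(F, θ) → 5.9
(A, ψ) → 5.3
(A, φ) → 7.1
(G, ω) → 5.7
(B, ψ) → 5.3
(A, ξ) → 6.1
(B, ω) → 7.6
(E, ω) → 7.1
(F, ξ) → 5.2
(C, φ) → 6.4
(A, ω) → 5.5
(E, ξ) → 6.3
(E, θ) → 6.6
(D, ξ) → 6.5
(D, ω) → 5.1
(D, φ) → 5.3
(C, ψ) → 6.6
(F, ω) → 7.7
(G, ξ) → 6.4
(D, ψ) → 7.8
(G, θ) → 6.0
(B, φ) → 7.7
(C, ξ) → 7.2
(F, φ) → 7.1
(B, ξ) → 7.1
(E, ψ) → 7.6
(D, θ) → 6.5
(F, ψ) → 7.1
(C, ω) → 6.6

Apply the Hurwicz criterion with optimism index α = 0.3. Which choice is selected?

C

A: 0.3·7.1 + 0.7·5.3 = 5.84
B: 0.3·7.7 + 0.7·5.3 = 6.02
C: 0.3·7.2 + 0.7·6.4 = 6.64
D: 0.3·7.8 + 0.7·5.1 = 5.91
E: 0.3·7.6 + 0.7·5.9 = 6.41
F: 0.3·7.7 + 0.7·5.2 = 5.95
G: 0.3·7.3 + 0.7·5.4 = 5.97
Highest Hurwicz score = 6.64 → C.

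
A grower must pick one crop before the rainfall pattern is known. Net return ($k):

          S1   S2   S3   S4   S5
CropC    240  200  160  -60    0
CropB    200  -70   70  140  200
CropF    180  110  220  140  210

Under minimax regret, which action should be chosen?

CropF

Column bests: S1=240, S2=200, S3=220, S4=140, S5=210.
CropC regrets: 0, 0, 60, 200, 210 → max 210
CropB regrets: 40, 270, 150, 0, 10 → max 270
CropF regrets: 60, 90, 0, 0, 0 → max 90
Smallest max regret = 90 → CropF.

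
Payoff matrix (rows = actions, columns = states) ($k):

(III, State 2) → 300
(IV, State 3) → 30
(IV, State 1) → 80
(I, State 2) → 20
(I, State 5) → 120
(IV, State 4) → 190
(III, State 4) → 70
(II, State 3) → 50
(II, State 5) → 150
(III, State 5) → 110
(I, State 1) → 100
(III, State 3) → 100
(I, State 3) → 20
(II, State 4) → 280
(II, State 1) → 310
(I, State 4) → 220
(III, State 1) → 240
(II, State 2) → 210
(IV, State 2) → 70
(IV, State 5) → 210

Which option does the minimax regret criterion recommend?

II

Column bests: State 1=310, State 2=300, State 3=100, State 4=280, State 5=210.
I regrets: 210, 280, 80, 60, 90 → max 280
II regrets: 0, 90, 50, 0, 60 → max 90
III regrets: 70, 0, 0, 210, 100 → max 210
IV regrets: 230, 230, 70, 90, 0 → max 230
Smallest max regret = 90 → II.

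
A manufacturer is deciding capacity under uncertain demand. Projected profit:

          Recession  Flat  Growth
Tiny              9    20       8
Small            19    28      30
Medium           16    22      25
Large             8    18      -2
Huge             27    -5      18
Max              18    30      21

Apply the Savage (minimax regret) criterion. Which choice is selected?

Column bests: Recession=27, Flat=30, Growth=30.
Tiny regrets: 18, 10, 22 → max 22
Small regrets: 8, 2, 0 → max 8
Medium regrets: 11, 8, 5 → max 11
Large regrets: 19, 12, 32 → max 32
Huge regrets: 0, 35, 12 → max 35
Max regrets: 9, 0, 9 → max 9
Smallest max regret = 8 → Small.

Small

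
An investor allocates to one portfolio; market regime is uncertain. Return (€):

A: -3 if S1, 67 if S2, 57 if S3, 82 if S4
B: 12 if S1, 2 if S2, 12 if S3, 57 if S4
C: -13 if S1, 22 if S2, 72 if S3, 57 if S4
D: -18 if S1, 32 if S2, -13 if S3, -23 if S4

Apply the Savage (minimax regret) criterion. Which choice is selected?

A

Column bests: S1=12, S2=67, S3=72, S4=82.
A regrets: 15, 0, 15, 0 → max 15
B regrets: 0, 65, 60, 25 → max 65
C regrets: 25, 45, 0, 25 → max 45
D regrets: 30, 35, 85, 105 → max 105
Smallest max regret = 15 → A.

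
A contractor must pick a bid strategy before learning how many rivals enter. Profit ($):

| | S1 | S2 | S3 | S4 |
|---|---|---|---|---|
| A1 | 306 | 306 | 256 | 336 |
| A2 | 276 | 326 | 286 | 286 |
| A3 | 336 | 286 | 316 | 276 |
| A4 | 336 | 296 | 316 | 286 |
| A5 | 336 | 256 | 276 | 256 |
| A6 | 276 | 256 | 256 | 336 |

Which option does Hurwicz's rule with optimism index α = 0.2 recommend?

A1: 0.2·336 + 0.8·256 = 272
A2: 0.2·326 + 0.8·276 = 286
A3: 0.2·336 + 0.8·276 = 288
A4: 0.2·336 + 0.8·286 = 296
A5: 0.2·336 + 0.8·256 = 272
A6: 0.2·336 + 0.8·256 = 272
Highest Hurwicz score = 296 → A4.

A4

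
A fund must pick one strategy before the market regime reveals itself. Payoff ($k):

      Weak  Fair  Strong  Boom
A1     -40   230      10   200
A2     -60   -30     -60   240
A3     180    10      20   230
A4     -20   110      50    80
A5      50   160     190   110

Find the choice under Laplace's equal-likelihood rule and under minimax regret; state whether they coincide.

Row averages: A1=100, A2=22.5, A3=110, A4=55, A5=127.5
Highest average = 127.5 → A5.
Column bests: Weak=180, Fair=230, Strong=190, Boom=240.
A1 regrets: 220, 0, 180, 40 → max 220
A2 regrets: 240, 260, 250, 0 → max 260
A3 regrets: 0, 220, 170, 10 → max 220
A4 regrets: 200, 120, 140, 160 → max 200
A5 regrets: 130, 70, 0, 130 → max 130
Smallest max regret = 130 → A5.

laplace → A5; minimax regret → A5 (agree)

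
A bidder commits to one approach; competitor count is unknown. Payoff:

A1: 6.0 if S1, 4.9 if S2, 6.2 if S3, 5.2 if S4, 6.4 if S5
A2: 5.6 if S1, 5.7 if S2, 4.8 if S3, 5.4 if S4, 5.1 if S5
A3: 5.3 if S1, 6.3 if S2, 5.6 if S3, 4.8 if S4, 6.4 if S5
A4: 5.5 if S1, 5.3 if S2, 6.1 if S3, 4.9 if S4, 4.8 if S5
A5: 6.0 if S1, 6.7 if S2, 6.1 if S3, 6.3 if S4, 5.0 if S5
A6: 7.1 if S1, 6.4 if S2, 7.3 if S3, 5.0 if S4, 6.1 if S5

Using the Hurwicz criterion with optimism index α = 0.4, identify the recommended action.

A1: 0.4·6.4 + 0.6·4.9 = 5.5
A2: 0.4·5.7 + 0.6·4.8 = 5.16
A3: 0.4·6.4 + 0.6·4.8 = 5.44
A4: 0.4·6.1 + 0.6·4.8 = 5.32
A5: 0.4·6.7 + 0.6·5.0 = 5.68
A6: 0.4·7.3 + 0.6·5.0 = 5.92
Highest Hurwicz score = 5.92 → A6.

A6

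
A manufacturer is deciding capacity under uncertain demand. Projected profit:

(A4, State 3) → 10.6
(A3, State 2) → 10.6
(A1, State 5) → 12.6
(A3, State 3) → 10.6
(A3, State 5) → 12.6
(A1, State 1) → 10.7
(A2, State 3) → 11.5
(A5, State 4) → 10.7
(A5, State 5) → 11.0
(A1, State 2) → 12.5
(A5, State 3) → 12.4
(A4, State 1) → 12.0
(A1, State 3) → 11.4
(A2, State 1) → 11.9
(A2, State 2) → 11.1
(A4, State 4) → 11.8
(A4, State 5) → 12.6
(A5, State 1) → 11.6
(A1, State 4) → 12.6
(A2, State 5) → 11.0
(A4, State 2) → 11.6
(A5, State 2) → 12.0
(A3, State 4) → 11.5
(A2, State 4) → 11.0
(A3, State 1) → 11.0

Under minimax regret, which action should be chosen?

Column bests: State 1=12.0, State 2=12.5, State 3=12.4, State 4=12.6, State 5=12.6.
A1 regrets: 1.3, 0.0, 1.0, 0.0, 0.0 → max 1.3
A2 regrets: 0.1, 1.4, 0.9, 1.6, 1.6 → max 1.6
A3 regrets: 1.0, 1.9, 1.8, 1.1, 0.0 → max 1.9
A4 regrets: 0.0, 0.9, 1.8, 0.8, 0.0 → max 1.8
A5 regrets: 0.4, 0.5, 0.0, 1.9, 1.6 → max 1.9
Smallest max regret = 1.3 → A1.

A1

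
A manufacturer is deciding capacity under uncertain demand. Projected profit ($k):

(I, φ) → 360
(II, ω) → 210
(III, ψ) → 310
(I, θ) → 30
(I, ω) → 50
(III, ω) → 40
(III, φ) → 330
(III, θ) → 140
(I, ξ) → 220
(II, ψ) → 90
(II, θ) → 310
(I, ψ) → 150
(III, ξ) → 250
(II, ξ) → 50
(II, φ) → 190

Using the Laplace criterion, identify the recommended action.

Row averages: I=162, II=170, III=214
Highest average = 214 → III.

III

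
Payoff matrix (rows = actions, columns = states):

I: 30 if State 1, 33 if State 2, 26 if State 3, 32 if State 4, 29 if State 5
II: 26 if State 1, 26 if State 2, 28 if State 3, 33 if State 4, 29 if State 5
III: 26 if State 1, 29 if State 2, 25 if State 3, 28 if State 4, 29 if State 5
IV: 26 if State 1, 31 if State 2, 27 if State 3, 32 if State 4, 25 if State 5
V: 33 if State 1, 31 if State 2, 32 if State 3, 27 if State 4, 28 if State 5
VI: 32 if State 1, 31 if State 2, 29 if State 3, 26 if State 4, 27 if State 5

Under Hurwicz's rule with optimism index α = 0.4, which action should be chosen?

I: 0.4·33 + 0.6·26 = 28.8
II: 0.4·33 + 0.6·26 = 28.8
III: 0.4·29 + 0.6·25 = 26.6
IV: 0.4·32 + 0.6·25 = 27.8
V: 0.4·33 + 0.6·27 = 29.4
VI: 0.4·32 + 0.6·26 = 28.4
Highest Hurwicz score = 29.4 → V.

V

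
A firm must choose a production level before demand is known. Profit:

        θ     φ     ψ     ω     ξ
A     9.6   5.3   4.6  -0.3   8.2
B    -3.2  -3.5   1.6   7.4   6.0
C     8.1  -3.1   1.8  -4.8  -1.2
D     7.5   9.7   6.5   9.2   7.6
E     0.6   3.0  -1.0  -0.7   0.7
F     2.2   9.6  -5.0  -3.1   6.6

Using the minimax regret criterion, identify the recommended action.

D

Column bests: θ=9.6, φ=9.7, ψ=6.5, ω=9.2, ξ=8.2.
A regrets: 0.0, 4.4, 1.9, 9.5, 0.0 → max 9.5
B regrets: 12.8, 13.2, 4.9, 1.8, 2.2 → max 13.2
C regrets: 1.5, 12.8, 4.7, 14.0, 9.4 → max 14.0
D regrets: 2.1, 0.0, 0.0, 0.0, 0.6 → max 2.1
E regrets: 9.0, 6.7, 7.5, 9.9, 7.5 → max 9.9
F regrets: 7.4, 0.1, 11.5, 12.3, 1.6 → max 12.3
Smallest max regret = 2.1 → D.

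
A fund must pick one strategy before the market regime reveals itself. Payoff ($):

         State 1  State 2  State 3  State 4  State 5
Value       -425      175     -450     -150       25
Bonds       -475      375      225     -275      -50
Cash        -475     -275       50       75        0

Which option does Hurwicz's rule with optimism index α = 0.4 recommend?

Value: 0.4·175 + 0.6·(-450) = -200
Bonds: 0.4·375 + 0.6·(-475) = -135
Cash: 0.4·75 + 0.6·(-475) = -255
Highest Hurwicz score = -135 → Bonds.

Bonds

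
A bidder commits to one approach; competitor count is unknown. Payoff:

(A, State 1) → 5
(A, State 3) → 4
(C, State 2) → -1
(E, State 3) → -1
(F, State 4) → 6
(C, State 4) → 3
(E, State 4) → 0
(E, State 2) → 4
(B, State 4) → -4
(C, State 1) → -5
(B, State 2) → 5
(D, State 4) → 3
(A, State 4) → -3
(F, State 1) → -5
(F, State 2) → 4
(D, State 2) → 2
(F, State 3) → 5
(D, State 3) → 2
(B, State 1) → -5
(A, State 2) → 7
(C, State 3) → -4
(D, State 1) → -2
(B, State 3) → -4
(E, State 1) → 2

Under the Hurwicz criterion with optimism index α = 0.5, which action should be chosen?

A

A: 0.5·7 + 0.5·(-3) = 2
B: 0.5·5 + 0.5·(-5) = 0
C: 0.5·3 + 0.5·(-5) = -1
D: 0.5·3 + 0.5·(-2) = 0.5
E: 0.5·4 + 0.5·(-1) = 1.5
F: 0.5·6 + 0.5·(-5) = 0.5
Highest Hurwicz score = 2 → A.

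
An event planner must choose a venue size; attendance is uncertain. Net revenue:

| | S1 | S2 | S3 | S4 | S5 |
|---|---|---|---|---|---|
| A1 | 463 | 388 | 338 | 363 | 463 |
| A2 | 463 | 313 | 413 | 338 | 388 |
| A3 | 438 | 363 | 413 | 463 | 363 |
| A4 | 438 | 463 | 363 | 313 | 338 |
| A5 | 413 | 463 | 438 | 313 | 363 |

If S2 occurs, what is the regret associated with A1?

75

Best payoff under S2 is 463.
Regret = 463 − 388 = 75.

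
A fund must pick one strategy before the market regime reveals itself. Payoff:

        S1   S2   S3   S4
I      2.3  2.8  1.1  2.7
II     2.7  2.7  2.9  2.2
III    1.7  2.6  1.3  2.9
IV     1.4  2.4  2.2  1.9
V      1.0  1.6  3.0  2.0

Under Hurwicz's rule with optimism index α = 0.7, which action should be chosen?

II

I: 0.7·2.8 + 0.3·1.1 = 2.29
II: 0.7·2.9 + 0.3·2.2 = 2.69
III: 0.7·2.9 + 0.3·1.3 = 2.42
IV: 0.7·2.4 + 0.3·1.4 = 2.1
V: 0.7·3.0 + 0.3·1.0 = 2.4
Highest Hurwicz score = 2.69 → II.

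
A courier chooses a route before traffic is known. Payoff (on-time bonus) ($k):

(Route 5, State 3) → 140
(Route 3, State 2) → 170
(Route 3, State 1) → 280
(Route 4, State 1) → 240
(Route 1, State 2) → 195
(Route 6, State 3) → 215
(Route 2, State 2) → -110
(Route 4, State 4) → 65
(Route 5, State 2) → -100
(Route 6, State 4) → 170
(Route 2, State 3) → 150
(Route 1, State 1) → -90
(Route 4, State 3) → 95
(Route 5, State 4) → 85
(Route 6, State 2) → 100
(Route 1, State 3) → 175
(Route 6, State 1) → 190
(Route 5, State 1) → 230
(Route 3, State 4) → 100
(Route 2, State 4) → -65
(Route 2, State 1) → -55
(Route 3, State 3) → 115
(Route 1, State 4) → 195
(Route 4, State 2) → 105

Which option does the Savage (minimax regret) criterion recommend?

Column bests: State 1=280, State 2=195, State 3=215, State 4=195.
Route 1 regrets: 370, 0, 40, 0 → max 370
Route 2 regrets: 335, 305, 65, 260 → max 335
Route 3 regrets: 0, 25, 100, 95 → max 100
Route 4 regrets: 40, 90, 120, 130 → max 130
Route 5 regrets: 50, 295, 75, 110 → max 295
Route 6 regrets: 90, 95, 0, 25 → max 95
Smallest max regret = 95 → Route 6.

Route 6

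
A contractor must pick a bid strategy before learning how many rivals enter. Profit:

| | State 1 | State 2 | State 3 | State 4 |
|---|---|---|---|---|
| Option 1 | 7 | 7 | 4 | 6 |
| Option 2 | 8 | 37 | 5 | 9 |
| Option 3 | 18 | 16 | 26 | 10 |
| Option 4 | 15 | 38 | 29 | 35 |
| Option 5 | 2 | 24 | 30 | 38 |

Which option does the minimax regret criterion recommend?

Option 4

Column bests: State 1=18, State 2=38, State 3=30, State 4=38.
Option 1 regrets: 11, 31, 26, 32 → max 32
Option 2 regrets: 10, 1, 25, 29 → max 29
Option 3 regrets: 0, 22, 4, 28 → max 28
Option 4 regrets: 3, 0, 1, 3 → max 3
Option 5 regrets: 16, 14, 0, 0 → max 16
Smallest max regret = 3 → Option 4.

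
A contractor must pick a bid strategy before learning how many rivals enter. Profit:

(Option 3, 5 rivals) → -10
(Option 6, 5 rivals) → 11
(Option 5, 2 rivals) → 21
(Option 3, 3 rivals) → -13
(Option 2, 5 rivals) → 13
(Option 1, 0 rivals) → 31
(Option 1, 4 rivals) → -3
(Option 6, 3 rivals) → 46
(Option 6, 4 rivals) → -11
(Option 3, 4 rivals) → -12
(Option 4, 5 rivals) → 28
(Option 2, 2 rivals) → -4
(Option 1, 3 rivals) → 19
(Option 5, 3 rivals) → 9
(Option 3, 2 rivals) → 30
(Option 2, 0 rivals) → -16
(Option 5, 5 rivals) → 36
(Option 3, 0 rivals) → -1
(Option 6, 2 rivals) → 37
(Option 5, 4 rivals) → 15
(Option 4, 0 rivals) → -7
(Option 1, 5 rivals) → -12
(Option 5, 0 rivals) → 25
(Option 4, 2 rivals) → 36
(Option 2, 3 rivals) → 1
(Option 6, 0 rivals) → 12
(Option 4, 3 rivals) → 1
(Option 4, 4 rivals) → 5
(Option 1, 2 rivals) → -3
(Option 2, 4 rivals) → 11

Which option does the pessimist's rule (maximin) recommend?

Row minima: Option 1=-12, Option 2=-16, Option 3=-13, Option 4=-7, Option 5=9, Option 6=-11
Best worst-case = 9 → Option 5.

Option 5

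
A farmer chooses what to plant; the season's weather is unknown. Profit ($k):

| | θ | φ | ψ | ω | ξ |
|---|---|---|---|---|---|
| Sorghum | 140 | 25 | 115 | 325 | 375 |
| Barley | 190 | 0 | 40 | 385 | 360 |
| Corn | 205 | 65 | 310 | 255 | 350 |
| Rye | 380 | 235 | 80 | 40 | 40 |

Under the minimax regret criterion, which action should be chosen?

Column bests: θ=380, φ=235, ψ=310, ω=385, ξ=375.
Sorghum regrets: 240, 210, 195, 60, 0 → max 240
Barley regrets: 190, 235, 270, 0, 15 → max 270
Corn regrets: 175, 170, 0, 130, 25 → max 175
Rye regrets: 0, 0, 230, 345, 335 → max 345
Smallest max regret = 175 → Corn.

Corn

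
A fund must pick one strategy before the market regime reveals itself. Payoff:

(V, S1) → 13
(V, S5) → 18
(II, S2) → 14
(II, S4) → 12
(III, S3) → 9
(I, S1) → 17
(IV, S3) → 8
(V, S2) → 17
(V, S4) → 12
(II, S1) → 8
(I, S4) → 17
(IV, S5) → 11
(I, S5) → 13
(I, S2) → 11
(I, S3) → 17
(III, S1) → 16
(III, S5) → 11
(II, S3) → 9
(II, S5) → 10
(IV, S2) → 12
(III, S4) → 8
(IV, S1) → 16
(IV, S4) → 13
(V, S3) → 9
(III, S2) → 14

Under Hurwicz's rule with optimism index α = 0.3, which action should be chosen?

I

I: 0.3·17 + 0.7·11 = 12.8
II: 0.3·14 + 0.7·8 = 9.8
III: 0.3·16 + 0.7·8 = 10.4
IV: 0.3·16 + 0.7·8 = 10.4
V: 0.3·18 + 0.7·9 = 11.7
Highest Hurwicz score = 12.8 → I.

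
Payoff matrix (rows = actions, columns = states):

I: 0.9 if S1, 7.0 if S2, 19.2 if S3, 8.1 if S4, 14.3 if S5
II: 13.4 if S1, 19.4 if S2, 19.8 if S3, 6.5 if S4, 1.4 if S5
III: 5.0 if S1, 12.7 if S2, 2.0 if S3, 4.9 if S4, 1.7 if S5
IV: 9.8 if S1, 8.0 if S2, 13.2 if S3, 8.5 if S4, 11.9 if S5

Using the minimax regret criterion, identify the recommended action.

IV

Column bests: S1=13.4, S2=19.4, S3=19.8, S4=8.5, S5=14.3.
I regrets: 12.5, 12.4, 0.6, 0.4, 0.0 → max 12.5
II regrets: 0.0, 0.0, 0.0, 2.0, 12.9 → max 12.9
III regrets: 8.4, 6.7, 17.8, 3.6, 12.6 → max 17.8
IV regrets: 3.6, 11.4, 6.6, 0.0, 2.4 → max 11.4
Smallest max regret = 11.4 → IV.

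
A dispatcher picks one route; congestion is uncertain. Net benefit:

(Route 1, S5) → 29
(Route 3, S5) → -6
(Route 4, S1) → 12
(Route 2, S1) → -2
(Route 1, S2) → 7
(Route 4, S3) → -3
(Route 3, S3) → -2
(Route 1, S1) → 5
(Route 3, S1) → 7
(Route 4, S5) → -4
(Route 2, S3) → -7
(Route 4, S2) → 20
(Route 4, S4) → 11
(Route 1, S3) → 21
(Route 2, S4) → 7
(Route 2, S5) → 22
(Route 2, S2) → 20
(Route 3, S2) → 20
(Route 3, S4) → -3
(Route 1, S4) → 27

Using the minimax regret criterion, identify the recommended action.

Column bests: S1=12, S2=20, S3=21, S4=27, S5=29.
Route 1 regrets: 7, 13, 0, 0, 0 → max 13
Route 2 regrets: 14, 0, 28, 20, 7 → max 28
Route 3 regrets: 5, 0, 23, 30, 35 → max 35
Route 4 regrets: 0, 0, 24, 16, 33 → max 33
Smallest max regret = 13 → Route 1.

Route 1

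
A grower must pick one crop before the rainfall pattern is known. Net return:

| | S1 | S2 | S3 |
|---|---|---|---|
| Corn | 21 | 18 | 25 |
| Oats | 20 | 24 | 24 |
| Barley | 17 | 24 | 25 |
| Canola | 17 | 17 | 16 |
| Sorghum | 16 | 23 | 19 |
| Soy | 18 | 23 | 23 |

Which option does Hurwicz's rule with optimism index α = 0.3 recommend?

Corn: 0.3·25 + 0.7·18 = 20.1
Oats: 0.3·24 + 0.7·20 = 21.2
Barley: 0.3·25 + 0.7·17 = 19.4
Canola: 0.3·17 + 0.7·16 = 16.3
Sorghum: 0.3·23 + 0.7·16 = 18.1
Soy: 0.3·23 + 0.7·18 = 19.5
Highest Hurwicz score = 21.2 → Oats.

Oats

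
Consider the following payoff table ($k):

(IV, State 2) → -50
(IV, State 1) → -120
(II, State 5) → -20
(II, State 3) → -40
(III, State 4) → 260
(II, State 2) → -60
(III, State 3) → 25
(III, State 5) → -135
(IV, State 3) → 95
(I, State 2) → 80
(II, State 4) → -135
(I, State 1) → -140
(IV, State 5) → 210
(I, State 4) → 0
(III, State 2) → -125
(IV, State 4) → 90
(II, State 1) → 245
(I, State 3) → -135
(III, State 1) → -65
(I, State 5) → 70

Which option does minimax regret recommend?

III

Column bests: State 1=245, State 2=80, State 3=95, State 4=260, State 5=210.
I regrets: 385, 0, 230, 260, 140 → max 385
II regrets: 0, 140, 135, 395, 230 → max 395
III regrets: 310, 205, 70, 0, 345 → max 345
IV regrets: 365, 130, 0, 170, 0 → max 365
Smallest max regret = 345 → III.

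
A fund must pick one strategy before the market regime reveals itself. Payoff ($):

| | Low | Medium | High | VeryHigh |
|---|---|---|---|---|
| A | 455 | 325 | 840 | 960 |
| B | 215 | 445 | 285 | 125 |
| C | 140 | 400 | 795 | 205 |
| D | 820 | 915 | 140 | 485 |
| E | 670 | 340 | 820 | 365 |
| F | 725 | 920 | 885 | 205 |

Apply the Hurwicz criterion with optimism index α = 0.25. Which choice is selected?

A: 0.25·960 + 0.75·325 = 483.75
B: 0.25·445 + 0.75·125 = 205
C: 0.25·795 + 0.75·140 = 303.75
D: 0.25·915 + 0.75·140 = 333.75
E: 0.25·820 + 0.75·340 = 460
F: 0.25·920 + 0.75·205 = 383.75
Highest Hurwicz score = 483.75 → A.

A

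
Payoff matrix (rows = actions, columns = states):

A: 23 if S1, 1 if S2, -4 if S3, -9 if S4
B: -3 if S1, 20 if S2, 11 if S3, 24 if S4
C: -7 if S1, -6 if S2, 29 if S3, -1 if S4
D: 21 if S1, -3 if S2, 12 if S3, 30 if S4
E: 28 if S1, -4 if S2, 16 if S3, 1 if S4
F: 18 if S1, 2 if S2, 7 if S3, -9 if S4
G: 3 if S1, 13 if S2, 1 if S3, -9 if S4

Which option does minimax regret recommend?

Column bests: S1=28, S2=20, S3=29, S4=30.
A regrets: 5, 19, 33, 39 → max 39
B regrets: 31, 0, 18, 6 → max 31
C regrets: 35, 26, 0, 31 → max 35
D regrets: 7, 23, 17, 0 → max 23
E regrets: 0, 24, 13, 29 → max 29
F regrets: 10, 18, 22, 39 → max 39
G regrets: 25, 7, 28, 39 → max 39
Smallest max regret = 23 → D.

D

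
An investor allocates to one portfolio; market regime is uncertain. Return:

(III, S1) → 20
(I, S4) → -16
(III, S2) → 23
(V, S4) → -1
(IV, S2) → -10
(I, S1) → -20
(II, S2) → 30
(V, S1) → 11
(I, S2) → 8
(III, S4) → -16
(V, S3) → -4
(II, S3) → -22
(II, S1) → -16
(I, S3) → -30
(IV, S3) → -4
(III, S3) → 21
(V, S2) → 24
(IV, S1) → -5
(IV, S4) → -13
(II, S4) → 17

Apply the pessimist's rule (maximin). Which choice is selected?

Row minima: I=-30, II=-22, III=-16, IV=-13, V=-4
Best worst-case = -4 → V.

V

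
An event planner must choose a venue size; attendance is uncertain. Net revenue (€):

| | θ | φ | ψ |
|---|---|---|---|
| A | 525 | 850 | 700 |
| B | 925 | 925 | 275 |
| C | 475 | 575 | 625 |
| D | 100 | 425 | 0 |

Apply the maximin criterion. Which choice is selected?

A

Row minima: A=525, B=275, C=475, D=0
Best worst-case = 525 → A.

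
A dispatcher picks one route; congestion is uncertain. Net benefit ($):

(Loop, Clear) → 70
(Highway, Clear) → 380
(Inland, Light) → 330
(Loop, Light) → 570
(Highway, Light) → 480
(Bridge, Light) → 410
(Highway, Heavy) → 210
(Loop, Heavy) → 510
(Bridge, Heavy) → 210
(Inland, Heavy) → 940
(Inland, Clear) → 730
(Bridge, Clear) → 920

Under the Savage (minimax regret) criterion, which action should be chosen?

Inland

Column bests: Clear=920, Light=570, Heavy=940.
Loop regrets: 850, 0, 430 → max 850
Bridge regrets: 0, 160, 730 → max 730
Inland regrets: 190, 240, 0 → max 240
Highway regrets: 540, 90, 730 → max 730
Smallest max regret = 240 → Inland.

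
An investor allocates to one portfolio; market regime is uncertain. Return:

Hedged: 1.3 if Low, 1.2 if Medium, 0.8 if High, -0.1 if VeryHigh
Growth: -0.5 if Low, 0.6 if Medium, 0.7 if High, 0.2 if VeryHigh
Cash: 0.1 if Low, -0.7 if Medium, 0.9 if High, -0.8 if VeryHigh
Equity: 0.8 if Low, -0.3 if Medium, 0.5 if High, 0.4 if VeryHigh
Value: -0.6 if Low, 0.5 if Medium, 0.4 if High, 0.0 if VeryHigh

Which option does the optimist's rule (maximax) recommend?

Hedged

Row maxima: Hedged=1.3, Growth=0.7, Cash=0.9, Equity=0.8, Value=0.5
Best best-case = 1.3 → Hedged.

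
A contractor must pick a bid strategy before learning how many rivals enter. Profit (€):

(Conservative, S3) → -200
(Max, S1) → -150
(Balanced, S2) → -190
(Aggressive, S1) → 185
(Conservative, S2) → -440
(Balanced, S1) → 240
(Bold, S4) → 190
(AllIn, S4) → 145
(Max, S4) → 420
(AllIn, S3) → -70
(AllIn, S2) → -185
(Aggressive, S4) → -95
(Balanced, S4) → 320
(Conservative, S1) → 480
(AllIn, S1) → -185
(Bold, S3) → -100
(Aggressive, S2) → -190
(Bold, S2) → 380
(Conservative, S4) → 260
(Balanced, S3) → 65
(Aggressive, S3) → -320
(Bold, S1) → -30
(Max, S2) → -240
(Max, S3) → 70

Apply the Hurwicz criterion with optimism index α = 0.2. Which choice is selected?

Bold

Conservative: 0.2·480 + 0.8·(-440) = -256
Balanced: 0.2·320 + 0.8·(-190) = -88
Aggressive: 0.2·185 + 0.8·(-320) = -219
Bold: 0.2·380 + 0.8·(-100) = -4
AllIn: 0.2·145 + 0.8·(-185) = -119
Max: 0.2·420 + 0.8·(-240) = -108
Highest Hurwicz score = -4 → Bold.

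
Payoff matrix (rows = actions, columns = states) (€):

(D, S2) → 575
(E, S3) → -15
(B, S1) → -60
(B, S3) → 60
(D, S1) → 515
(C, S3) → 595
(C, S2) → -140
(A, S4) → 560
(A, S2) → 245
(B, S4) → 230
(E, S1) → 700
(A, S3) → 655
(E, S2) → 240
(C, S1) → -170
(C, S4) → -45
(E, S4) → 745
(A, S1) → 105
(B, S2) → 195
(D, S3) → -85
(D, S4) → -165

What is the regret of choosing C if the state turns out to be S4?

Best payoff under S4 is 745.
Regret = 745 − (-45) = 790.

790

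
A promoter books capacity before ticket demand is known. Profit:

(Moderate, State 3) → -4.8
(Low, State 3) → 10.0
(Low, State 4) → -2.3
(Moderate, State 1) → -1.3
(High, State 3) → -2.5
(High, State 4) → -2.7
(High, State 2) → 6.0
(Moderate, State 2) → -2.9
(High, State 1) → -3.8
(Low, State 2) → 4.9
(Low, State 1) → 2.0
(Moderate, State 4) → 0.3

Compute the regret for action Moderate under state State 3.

14.8

Best payoff under State 3 is 10.0.
Regret = 10.0 − (-4.8) = 14.8.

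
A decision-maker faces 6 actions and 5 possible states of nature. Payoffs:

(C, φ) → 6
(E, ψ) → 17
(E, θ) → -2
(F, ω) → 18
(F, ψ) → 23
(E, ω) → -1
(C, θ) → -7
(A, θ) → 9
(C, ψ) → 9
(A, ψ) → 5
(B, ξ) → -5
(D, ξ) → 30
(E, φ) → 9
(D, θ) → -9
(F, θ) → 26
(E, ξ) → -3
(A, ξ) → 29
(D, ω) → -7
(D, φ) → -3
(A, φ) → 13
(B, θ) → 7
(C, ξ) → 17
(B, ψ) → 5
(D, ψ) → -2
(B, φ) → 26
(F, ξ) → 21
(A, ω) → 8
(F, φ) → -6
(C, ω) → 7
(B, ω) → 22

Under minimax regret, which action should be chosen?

A

Column bests: θ=26, φ=26, ψ=23, ω=22, ξ=30.
A regrets: 17, 13, 18, 14, 1 → max 18
B regrets: 19, 0, 18, 0, 35 → max 35
C regrets: 33, 20, 14, 15, 13 → max 33
D regrets: 35, 29, 25, 29, 0 → max 35
E regrets: 28, 17, 6, 23, 33 → max 33
F regrets: 0, 32, 0, 4, 9 → max 32
Smallest max regret = 18 → A.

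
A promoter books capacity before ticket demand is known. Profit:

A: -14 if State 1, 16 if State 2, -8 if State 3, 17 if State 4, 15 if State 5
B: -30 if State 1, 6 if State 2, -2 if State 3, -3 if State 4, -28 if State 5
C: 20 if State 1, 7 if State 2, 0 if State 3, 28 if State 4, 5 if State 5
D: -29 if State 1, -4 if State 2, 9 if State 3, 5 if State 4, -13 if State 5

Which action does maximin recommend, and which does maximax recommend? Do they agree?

Row minima: A=-14, B=-30, C=0, D=-29
Best worst-case = 0 → C.
Row maxima: A=17, B=6, C=28, D=9
Best best-case = 28 → C.

maximin → C; maximax → C (agree)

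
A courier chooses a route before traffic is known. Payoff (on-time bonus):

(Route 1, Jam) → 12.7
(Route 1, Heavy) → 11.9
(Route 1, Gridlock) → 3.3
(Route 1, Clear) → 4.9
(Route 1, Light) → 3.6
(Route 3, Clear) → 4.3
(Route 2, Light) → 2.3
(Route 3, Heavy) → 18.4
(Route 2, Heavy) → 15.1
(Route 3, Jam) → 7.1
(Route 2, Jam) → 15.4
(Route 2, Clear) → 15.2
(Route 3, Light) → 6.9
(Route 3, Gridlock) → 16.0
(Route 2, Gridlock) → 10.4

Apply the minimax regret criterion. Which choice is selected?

Route 2

Column bests: Clear=15.2, Light=6.9, Heavy=18.4, Jam=15.4, Gridlock=16.0.
Route 1 regrets: 10.3, 3.3, 6.5, 2.7, 12.7 → max 12.7
Route 2 regrets: 0.0, 4.6, 3.3, 0.0, 5.6 → max 5.6
Route 3 regrets: 10.9, 0.0, 0.0, 8.3, 0.0 → max 10.9
Smallest max regret = 5.6 → Route 2.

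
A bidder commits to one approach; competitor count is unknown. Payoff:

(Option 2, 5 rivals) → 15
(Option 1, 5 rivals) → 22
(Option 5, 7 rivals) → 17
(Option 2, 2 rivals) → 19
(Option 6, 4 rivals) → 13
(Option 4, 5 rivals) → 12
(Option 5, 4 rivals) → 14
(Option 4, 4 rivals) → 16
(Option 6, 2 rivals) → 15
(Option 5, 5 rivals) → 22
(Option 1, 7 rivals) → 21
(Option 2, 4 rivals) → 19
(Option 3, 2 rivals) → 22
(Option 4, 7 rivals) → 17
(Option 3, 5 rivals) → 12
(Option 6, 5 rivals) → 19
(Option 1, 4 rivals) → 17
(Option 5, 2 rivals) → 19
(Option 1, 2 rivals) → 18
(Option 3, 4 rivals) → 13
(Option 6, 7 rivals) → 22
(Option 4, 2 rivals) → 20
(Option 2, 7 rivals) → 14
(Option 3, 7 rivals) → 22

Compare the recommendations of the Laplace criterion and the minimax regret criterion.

laplace → Option 1; minimax regret → Option 1 (agree)

Row averages: Option 1=19.5, Option 2=16.75, Option 3=17.25, Option 4=16.25, Option 5=18, Option 6=17.25
Highest average = 19.5 → Option 1.
Column bests: 2 rivals=22, 4 rivals=19, 5 rivals=22, 7 rivals=22.
Option 1 regrets: 4, 2, 0, 1 → max 4
Option 2 regrets: 3, 0, 7, 8 → max 8
Option 3 regrets: 0, 6, 10, 0 → max 10
Option 4 regrets: 2, 3, 10, 5 → max 10
Option 5 regrets: 3, 5, 0, 5 → max 5
Option 6 regrets: 7, 6, 3, 0 → max 7
Smallest max regret = 4 → Option 1.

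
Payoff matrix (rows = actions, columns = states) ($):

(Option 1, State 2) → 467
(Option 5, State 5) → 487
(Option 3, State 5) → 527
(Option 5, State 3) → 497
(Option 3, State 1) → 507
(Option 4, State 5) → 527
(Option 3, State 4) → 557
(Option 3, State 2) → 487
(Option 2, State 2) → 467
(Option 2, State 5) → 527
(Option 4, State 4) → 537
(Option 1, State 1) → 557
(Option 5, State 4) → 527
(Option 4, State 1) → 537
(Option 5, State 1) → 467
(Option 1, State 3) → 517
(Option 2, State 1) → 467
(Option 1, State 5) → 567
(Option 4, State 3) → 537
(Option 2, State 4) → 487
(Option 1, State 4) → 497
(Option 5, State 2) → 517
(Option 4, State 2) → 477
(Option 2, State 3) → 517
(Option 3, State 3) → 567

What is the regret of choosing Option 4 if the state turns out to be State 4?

20

Best payoff under State 4 is 557.
Regret = 557 − 537 = 20.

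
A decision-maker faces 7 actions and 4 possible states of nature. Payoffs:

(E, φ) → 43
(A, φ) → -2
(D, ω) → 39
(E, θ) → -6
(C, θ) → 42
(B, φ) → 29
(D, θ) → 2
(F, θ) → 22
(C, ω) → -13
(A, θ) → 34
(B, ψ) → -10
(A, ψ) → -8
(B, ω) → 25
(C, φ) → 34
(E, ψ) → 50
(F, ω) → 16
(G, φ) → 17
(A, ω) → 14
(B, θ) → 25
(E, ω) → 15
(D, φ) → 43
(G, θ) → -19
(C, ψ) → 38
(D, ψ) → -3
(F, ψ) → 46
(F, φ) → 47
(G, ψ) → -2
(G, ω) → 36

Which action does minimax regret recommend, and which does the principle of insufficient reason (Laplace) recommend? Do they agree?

Column bests: θ=42, φ=47, ψ=50, ω=39.
A regrets: 8, 49, 58, 25 → max 58
B regrets: 17, 18, 60, 14 → max 60
C regrets: 0, 13, 12, 52 → max 52
D regrets: 40, 4, 53, 0 → max 53
E regrets: 48, 4, 0, 24 → max 48
F regrets: 20, 0, 4, 23 → max 23
G regrets: 61, 30, 52, 3 → max 61
Smallest max regret = 23 → F.
Row averages: A=9.5, B=17.25, C=25.25, D=20.25, E=25.5, F=32.75, G=8
Highest average = 32.75 → F.

minimax regret → F; laplace → F (agree)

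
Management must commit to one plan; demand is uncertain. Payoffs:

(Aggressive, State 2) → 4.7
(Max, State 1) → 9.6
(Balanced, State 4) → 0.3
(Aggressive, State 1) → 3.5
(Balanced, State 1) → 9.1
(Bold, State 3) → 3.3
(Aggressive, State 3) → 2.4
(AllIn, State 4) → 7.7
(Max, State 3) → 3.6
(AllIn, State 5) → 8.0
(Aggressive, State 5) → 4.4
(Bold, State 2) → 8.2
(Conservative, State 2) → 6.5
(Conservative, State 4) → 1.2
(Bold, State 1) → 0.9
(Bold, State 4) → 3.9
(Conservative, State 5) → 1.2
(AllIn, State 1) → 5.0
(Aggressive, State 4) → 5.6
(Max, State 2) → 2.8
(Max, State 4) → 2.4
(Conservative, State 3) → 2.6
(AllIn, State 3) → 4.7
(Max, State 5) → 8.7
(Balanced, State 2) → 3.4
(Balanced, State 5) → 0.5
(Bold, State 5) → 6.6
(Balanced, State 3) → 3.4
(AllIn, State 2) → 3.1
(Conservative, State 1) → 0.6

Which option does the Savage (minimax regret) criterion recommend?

Column bests: State 1=9.6, State 2=8.2, State 3=4.7, State 4=7.7, State 5=8.7.
Conservative regrets: 9.0, 1.7, 2.1, 6.5, 7.5 → max 9.0
Balanced regrets: 0.5, 4.8, 1.3, 7.4, 8.2 → max 8.2
Aggressive regrets: 6.1, 3.5, 2.3, 2.1, 4.3 → max 6.1
Bold regrets: 8.7, 0.0, 1.4, 3.8, 2.1 → max 8.7
AllIn regrets: 4.6, 5.1, 0.0, 0.0, 0.7 → max 5.1
Max regrets: 0.0, 5.4, 1.1, 5.3, 0.0 → max 5.4
Smallest max regret = 5.1 → AllIn.

AllIn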